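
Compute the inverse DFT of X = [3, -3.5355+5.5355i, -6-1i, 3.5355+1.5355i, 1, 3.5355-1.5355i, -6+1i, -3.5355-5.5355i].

x[n] = (1/8) Σ(k=0 to 7) X[k] · e^(2πikn/8)

Computing each x[n]:
x[0] = -1
x[1] = -2
x[2] = 1
x[3] = 0
x[4] = -1
x[5] = 3
x[6] = 3
x[7] = 0

x = [-1, -2, 1, 0, -1, 3, 3, 0]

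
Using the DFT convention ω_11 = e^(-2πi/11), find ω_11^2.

ω_11^2 = e^(-2πi·2/11)
= cos(-2π·2/11) + i·sin(-2π·2/11)
= cos(-4π/11) + i·sin(-4π/11)

ω_11^2 = cos(-4π/11) + i·sin(-4π/11) = 0.4154-0.9096i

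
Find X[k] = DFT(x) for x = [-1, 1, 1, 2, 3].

X[k] = Σ(n=0 to 4) x[n] · ω_5^(nk)
where ω_5 = e^(-2πi/5)

Computing each X[k]:
X[0] = 6
X[1] = -2.1910+2.4899i
X[2] = -3.3090+0.2245i
X[3] = -3.3090-0.2245i
X[4] = -2.1910-2.4899i

X = [6, -2.1910+2.4899i, -3.3090+0.2245i, -3.3090-0.2245i, -2.1910-2.4899i]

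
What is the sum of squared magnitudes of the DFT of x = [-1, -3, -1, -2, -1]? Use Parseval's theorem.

Parseval: Σ|x[n]|² = (1/N)Σ|X[k]|², so Σ|X[k]|² = N·Σ|x[n]|² = 5·16.0000

Σ|X[k]|² = N·Σ|x[n]|² = 5·16.0000 = 80.0000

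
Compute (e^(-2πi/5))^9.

Since ω_5^5 = 1, powers reduce modulo 5.
9 mod 5 = 4
So ω_5^9 = ω_5^4 = e^(-2πi·4/5)

ω_5^9 = ω_5^4 = 0.3090+0.9511i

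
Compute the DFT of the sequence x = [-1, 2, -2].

X[k] = Σ(n=0 to 2) x[n] · ω_3^(nk)
where ω_3 = e^(-2πi/3)

Computing each X[k]:
X[0] = -1
X[1] = -1.0000-3.4641i
X[2] = -1.0000+3.4641i

X = [-1, -1.0000-3.4641i, -1.0000+3.4641i]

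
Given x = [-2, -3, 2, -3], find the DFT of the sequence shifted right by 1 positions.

Time shift by 1: X_shifted[k] = ω_4^(1k) · X[k]
Shifted x = [-3, -2, -3, 2]

DFT(x[n-1]) = [-6, 4i, -6, -4i]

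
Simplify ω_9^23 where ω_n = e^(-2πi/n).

Since ω_9^9 = 1, powers reduce modulo 9.
23 mod 9 = 5
So ω_9^23 = ω_9^5 = e^(-2πi·5/9)

ω_9^23 = ω_9^5 = -0.9397+0.3420i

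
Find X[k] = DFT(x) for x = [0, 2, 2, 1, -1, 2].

X[k] = Σ(n=0 to 5) x[n] · ω_6^(nk)
where ω_6 = e^(-2πi/6)

Computing each X[k]:
X[0] = 6
X[1] = 0.5000-2.5981i
X[2] = -1.5000+2.5981i
X[3] = -4
X[4] = -1.5000-2.5981i
X[5] = 0.5000+2.5981i

X = [6, 0.5000-2.5981i, -1.5000+2.5981i, -4, -1.5000-2.5981i, 0.5000+2.5981i]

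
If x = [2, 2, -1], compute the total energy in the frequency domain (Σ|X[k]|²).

Parseval: Σ|x[n]|² = (1/N)Σ|X[k]|², so Σ|X[k]|² = N·Σ|x[n]|² = 3·9.0000

Σ|X[k]|² = N·Σ|x[n]|² = 3·9.0000 = 27.0000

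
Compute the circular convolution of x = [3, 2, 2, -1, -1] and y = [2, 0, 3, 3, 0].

(x ⊛ y)[n] = Σ(m=0 to 4) x[m] · y[(n-m) mod 5]

Computing each output sample:
(x ⊛ y)[0] = 9
(x ⊛ y)[1] = -2
(x ⊛ y)[2] = 10
(x ⊛ y)[3] = 13
(x ⊛ y)[4] = 10

x ⊛ y = [9, -2, 10, 13, 10]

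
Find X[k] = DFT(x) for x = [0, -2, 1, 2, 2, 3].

X[k] = Σ(n=0 to 5) x[n] · ω_6^(nk)
where ω_6 = e^(-2πi/6)

Computing each X[k]:
X[0] = 6
X[1] = -3.0000+5.1962i
X[2] = 3.4641i
X[3] = 0
X[4] = -3.4641i
X[5] = -3.0000-5.1962i

X = [6, -3.0000+5.1962i, 3.4641i, 0, -3.4641i, -3.0000-5.1962i]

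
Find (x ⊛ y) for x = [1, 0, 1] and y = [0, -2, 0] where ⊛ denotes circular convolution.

(x ⊛ y)[n] = Σ(m=0 to 2) x[m] · y[(n-m) mod 3]

Computing each output sample:
(x ⊛ y)[0] = -2
(x ⊛ y)[1] = -2
(x ⊛ y)[2] = 0

x ⊛ y = [-2, -2, 0]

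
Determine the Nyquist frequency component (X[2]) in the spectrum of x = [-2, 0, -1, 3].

X[2] = Σ(n=0 to 3) x[n] · ω_4^(2n) where ω_4 = e^(-2πi/4)
= (-2)·ω_4^0 + (0)·ω_4^2 + (-1)·ω_4^4 + (3)·ω_4^6

X[2] = -6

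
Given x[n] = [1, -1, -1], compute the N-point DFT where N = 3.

X[k] = Σ(n=0 to 2) x[n] · ω_3^(nk)
where ω_3 = e^(-2πi/3)

Computing each X[k]:
X[0] = -1
X[1] = 2
X[2] = 2

X = [-1, 2, 2]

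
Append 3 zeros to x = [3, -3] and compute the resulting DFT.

Original 2-point DFT: [0, 6]
Zero-padded 5-point DFT provides frequency interpolation.

DFT_5([x, 0, ...]) = [0, 2.0729+2.8532i, 5.4271+1.7634i, 5.4271-1.7634i, 2.0729-2.8532i]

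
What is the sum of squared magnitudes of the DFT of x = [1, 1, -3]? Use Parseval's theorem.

Parseval: Σ|x[n]|² = (1/N)Σ|X[k]|², so Σ|X[k]|² = N·Σ|x[n]|² = 3·11.0000

Σ|X[k]|² = N·Σ|x[n]|² = 3·11.0000 = 33.0000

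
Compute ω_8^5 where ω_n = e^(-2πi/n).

ω_8^5 = e^(-2πi·5/8)
= cos(-2π·5/8) + i·sin(-2π·5/8)
= cos(-10π/8) + i·sin(-10π/8)

ω_8^5 = cos(-10π/8) + i·sin(-10π/8) = -0.7071+0.7071i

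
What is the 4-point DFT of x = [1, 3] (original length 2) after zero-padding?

Original 2-point DFT: [4, -2]
Zero-padded 4-point DFT provides frequency interpolation.

DFT_4([x, 0, ...]) = [4, 1-3i, -2, 1+3i]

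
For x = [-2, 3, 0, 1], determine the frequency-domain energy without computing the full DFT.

Parseval: Σ|x[n]|² = (1/N)Σ|X[k]|², so Σ|X[k]|² = N·Σ|x[n]|² = 4·14.0000

Σ|X[k]|² = N·Σ|x[n]|² = 4·14.0000 = 56.0000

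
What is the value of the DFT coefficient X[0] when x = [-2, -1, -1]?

X[0] = Σ(n=0 to 2) x[n] · ω_3^0 = Σ x[n]
= (-2) + (-1) + (-1)

X[0] = -4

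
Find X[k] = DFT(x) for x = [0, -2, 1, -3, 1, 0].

X[k] = Σ(n=0 to 5) x[n] · ω_6^(nk)
where ω_6 = e^(-2πi/6)

Computing each X[k]:
X[0] = -3
X[1] = 1.0000+1.7321i
X[2] = -3.0000+1.7321i
X[3] = 7
X[4] = -3.0000-1.7321i
X[5] = 1.0000-1.7321i

X = [-3, 1.0000+1.7321i, -3.0000+1.7321i, 7, -3.0000-1.7321i, 1.0000-1.7321i]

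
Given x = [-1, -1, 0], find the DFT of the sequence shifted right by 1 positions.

Time shift by 1: X_shifted[k] = ω_3^(1k) · X[k]
Shifted x = [0, -1, -1]

DFT(x[n-1]) = [-2, 1, 1]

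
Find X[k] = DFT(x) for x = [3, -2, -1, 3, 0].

X[k] = Σ(n=0 to 4) x[n] · ω_5^(nk)
where ω_5 = e^(-2πi/5)

Computing each X[k]:
X[0] = 3
X[1] = 0.7639+4.2533i
X[2] = 5.2361-2.6287i
X[3] = 5.2361+2.6287i
X[4] = 0.7639-4.2533i

X = [3, 0.7639+4.2533i, 5.2361-2.6287i, 5.2361+2.6287i, 0.7639-4.2533i]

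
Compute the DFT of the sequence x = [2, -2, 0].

X[k] = Σ(n=0 to 2) x[n] · ω_3^(nk)
where ω_3 = e^(-2πi/3)

Computing each X[k]:
X[0] = 0
X[1] = 3.0000+1.7321i
X[2] = 3.0000-1.7321i

X = [0, 3.0000+1.7321i, 3.0000-1.7321i]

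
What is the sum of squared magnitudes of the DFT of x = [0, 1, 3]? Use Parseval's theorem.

Parseval: Σ|x[n]|² = (1/N)Σ|X[k]|², so Σ|X[k]|² = N·Σ|x[n]|² = 3·10.0000

Σ|X[k]|² = N·Σ|x[n]|² = 3·10.0000 = 30.0000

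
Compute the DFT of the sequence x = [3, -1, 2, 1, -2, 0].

X[k] = Σ(n=0 to 5) x[n] · ω_6^(nk)
where ω_6 = e^(-2πi/6)

Computing each X[k]:
X[0] = 3
X[1] = 1.5000-2.5981i
X[2] = 4.5000+4.3301i
X[3] = 3
X[4] = 4.5000-4.3301i
X[5] = 1.5000+2.5981i

X = [3, 1.5000-2.5981i, 4.5000+4.3301i, 3, 4.5000-4.3301i, 1.5000+2.5981i]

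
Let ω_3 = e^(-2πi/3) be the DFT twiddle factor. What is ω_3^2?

ω_3^2 = e^(-2πi·2/3)
= cos(-2π·2/3) + i·sin(-2π·2/3)
= cos(-4π/3) + i·sin(-4π/3)

ω_3^2 = cos(-4π/3) + i·sin(-4π/3) = -0.5000+0.8660i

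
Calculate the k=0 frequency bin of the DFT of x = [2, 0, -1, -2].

X[0] = Σ(n=0 to 3) x[n] · ω_4^0 = Σ x[n]
= (2) + (0) + (-1) + (-2)

X[0] = -1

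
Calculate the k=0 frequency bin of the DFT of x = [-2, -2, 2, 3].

X[0] = Σ(n=0 to 3) x[n] · ω_4^0 = Σ x[n]
= (-2) + (-2) + (2) + (3)

X[0] = 1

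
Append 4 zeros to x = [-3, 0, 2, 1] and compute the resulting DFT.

Original 4-point DFT: [0, -5+1i, -2, -5-1i]
Zero-padded 8-point DFT provides frequency interpolation.

DFT_8([x, 0, ...]) = [0, -3.7071-2.7071i, -5+1i, -2.2929+1.2929i, -2, -2.2929-1.2929i, -5-1i, -3.7071+2.7071i]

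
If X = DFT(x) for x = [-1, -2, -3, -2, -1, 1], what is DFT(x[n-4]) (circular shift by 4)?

Time shift by 4: X_shifted[k] = ω_6^(4k) · X[k]
Shifted x = [-3, -2, -1, 1, -1, -2]

DFT(x[n-4]) = [-8, -5, 1, -2, 1, -5]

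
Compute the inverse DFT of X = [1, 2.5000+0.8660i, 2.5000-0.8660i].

x[n] = (1/3) Σ(k=0 to 2) X[k] · e^(2πikn/3)

Computing each x[n]:
x[0] = 2
x[1] = -1
x[2] = 0

x = [2, -1, 0]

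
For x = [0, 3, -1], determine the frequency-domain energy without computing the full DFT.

Parseval: Σ|x[n]|² = (1/N)Σ|X[k]|², so Σ|X[k]|² = N·Σ|x[n]|² = 3·10.0000

Σ|X[k]|² = N·Σ|x[n]|² = 3·10.0000 = 30.0000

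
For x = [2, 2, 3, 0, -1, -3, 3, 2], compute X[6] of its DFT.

X[6] = Σ(n=0 to 7) x[n] · ω_8^(6n) where ω_8 = e^(-2πi/8)
= (2)·ω_8^0 + (2)·ω_8^6 + (3)·ω_8^12 + (0)·ω_8^18 + (-1)·ω_8^24 + (-3)·ω_8^30 + (3)·ω_8^36 + (2)·ω_8^42

X[6] = -5-3i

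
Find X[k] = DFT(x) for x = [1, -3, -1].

X[k] = Σ(n=0 to 2) x[n] · ω_3^(nk)
where ω_3 = e^(-2πi/3)

Computing each X[k]:
X[0] = -3
X[1] = 3.0000+1.7321i
X[2] = 3.0000-1.7321i

X = [-3, 3.0000+1.7321i, 3.0000-1.7321i]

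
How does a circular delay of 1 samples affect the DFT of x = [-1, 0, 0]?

Time shift by 1: X_shifted[k] = ω_3^(1k) · X[k]
Shifted x = [0, -1, 0]

DFT(x[n-1]) = [-1, 0.5000+0.8660i, 0.5000-0.8660i]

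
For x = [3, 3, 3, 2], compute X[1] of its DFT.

X[1] = Σ(n=0 to 3) x[n] · ω_4^(1n) where ω_4 = e^(-2πi/4)
= (3)·ω_4^0 + (3)·ω_4^1 + (3)·ω_4^2 + (2)·ω_4^3

X[1] = -1i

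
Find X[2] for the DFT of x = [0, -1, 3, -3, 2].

X[2] = Σ(n=0 to 4) x[n] · ω_5^(2n) where ω_5 = e^(-2πi/5)
= (0)·ω_5^0 + (-1)·ω_5^2 + (3)·ω_5^4 + (-3)·ω_5^6 + (2)·ω_5^8

X[2] = -0.8090+7.4697i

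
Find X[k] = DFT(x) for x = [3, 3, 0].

X[k] = Σ(n=0 to 2) x[n] · ω_3^(nk)
where ω_3 = e^(-2πi/3)

Computing each X[k]:
X[0] = 6
X[1] = 1.5000-2.5981i
X[2] = 1.5000+2.5981i

X = [6, 1.5000-2.5981i, 1.5000+2.5981i]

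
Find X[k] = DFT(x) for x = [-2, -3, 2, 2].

X[k] = Σ(n=0 to 3) x[n] · ω_4^(nk)
where ω_4 = e^(-2πi/4)

Computing each X[k]:
X[0] = -1
X[1] = -4+5i
X[2] = 1
X[3] = -4-5i

X = [-1, -4+5i, 1, -4-5i]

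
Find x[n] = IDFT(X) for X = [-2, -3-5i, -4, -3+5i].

x[n] = (1/4) Σ(k=0 to 3) X[k] · e^(2πikn/4)

Computing each x[n]:
x[0] = -3
x[1] = 3
x[2] = 0
x[3] = -2

x = [-3, 3, 0, -2]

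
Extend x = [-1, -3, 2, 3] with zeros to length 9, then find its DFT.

Original 4-point DFT: [1, -3+6i, 1, -3-6i]
Zero-padded 9-point DFT provides frequency interpolation.

DFT_9([x, 0, ...]) = [1, -4.4508-2.6393i, -4.9003+4.8685i, 2.5000+4.3301i, 1.8512-0.2864i, 1.8512+0.2864i, 2.5000-4.3301i, -4.9003-4.8685i, -4.4508+2.6393i]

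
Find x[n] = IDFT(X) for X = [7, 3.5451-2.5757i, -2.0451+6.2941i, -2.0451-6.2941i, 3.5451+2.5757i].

x[n] = (1/5) Σ(k=0 to 4) X[k] · e^(2πikn/5)

Computing each x[n]:
x[0] = 2
x[1] = 2
x[2] = 3
x[3] = -3
x[4] = 3

x = [2, 2, 3, -3, 3]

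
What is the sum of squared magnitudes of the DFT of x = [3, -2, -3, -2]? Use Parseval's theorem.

Parseval: Σ|x[n]|² = (1/N)Σ|X[k]|², so Σ|X[k]|² = N·Σ|x[n]|² = 4·26.0000

Σ|X[k]|² = N·Σ|x[n]|² = 4·26.0000 = 104.0000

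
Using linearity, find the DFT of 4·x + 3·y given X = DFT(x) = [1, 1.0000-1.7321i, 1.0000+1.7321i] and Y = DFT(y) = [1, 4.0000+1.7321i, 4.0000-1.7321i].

By linearity: DFT(4x + 3y) = 4·DFT(x) + 3·DFT(y)
= 4·[1, 1.0000-1.7321i, 1.0000+1.7321i] + 3·[1, 4.0000+1.7321i, 4.0000-1.7321i]

Computing element-wise:
Z[0] = 4·(1) + 3·(1) = 7
Z[1] = 4·(1.0000-1.7321i) + 3·(4.0000+1.7321i) = 16.0000-1.7321i
Z[2] = 4·(1.0000+1.7321i) + 3·(4.0000-1.7321i) = 16.0000+1.7321i

DFT(4x + 3y) = 4·X + 3·Y = [7, 16.0000-1.7321i, 16.0000+1.7321i]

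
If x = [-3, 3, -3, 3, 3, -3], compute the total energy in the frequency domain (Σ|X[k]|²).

Parseval: Σ|x[n]|² = (1/N)Σ|X[k]|², so Σ|X[k]|² = N·Σ|x[n]|² = 6·54.0000

Σ|X[k]|² = N·Σ|x[n]|² = 6·54.0000 = 324.0000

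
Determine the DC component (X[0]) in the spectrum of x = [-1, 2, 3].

X[0] = Σ(n=0 to 2) x[n] · ω_3^0 = Σ x[n]
= (-1) + (2) + (3)

X[0] = 4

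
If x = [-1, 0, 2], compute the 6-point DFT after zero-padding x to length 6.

Original 3-point DFT: [1, -2.0000+1.7321i, -2.0000-1.7321i]
Zero-padded 6-point DFT provides frequency interpolation.

DFT_6([x, 0, ...]) = [1, -2.0000-1.7321i, -2.0000+1.7321i, 1, -2.0000-1.7321i, -2.0000+1.7321i]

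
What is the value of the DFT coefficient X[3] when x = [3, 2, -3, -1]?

X[3] = Σ(n=0 to 3) x[n] · ω_4^(3n) where ω_4 = e^(-2πi/4)
= (3)·ω_4^0 + (2)·ω_4^3 + (-3)·ω_4^6 + (-1)·ω_4^9

X[3] = 6+3i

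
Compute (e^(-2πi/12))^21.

Since ω_12^12 = 1, powers reduce modulo 12.
21 mod 12 = 9
So ω_12^21 = ω_12^9 = e^(-2πi·9/12)

ω_12^21 = ω_12^9 = 1i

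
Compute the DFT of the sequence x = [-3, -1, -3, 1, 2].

X[k] = Σ(n=0 to 4) x[n] · ω_5^(nk)
where ω_5 = e^(-2πi/5)

Computing each X[k]:
X[0] = -4
X[1] = -1.0729+5.2043i
X[2] = -4.4271-2.0409i
X[3] = -4.4271+2.0409i
X[4] = -1.0729-5.2043i

X = [-4, -1.0729+5.2043i, -4.4271-2.0409i, -4.4271+2.0409i, -1.0729-5.2043i]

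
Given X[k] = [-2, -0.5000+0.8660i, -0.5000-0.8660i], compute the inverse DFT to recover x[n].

x[n] = (1/3) Σ(k=0 to 2) X[k] · e^(2πikn/3)

Computing each x[n]:
x[0] = -1
x[1] = -1
x[2] = 0

x = [-1, -1, 0]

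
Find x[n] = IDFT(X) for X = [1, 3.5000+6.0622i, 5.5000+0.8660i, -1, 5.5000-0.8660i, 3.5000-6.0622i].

x[n] = (1/6) Σ(k=0 to 5) X[k] · e^(2πikn/6)

Computing each x[n]:
x[0] = 3
x[1] = -2
x[2] = -3
x[3] = 1
x[4] = 0
x[5] = 2

x = [3, -2, -3, 1, 0, 2]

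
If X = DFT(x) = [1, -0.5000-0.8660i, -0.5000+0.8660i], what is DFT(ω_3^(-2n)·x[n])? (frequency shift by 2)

Modulation property: DFT(ω_3^(-2n)·x[n]) = X[(k-2) mod 3], so circularly shift X by 2 positions.

X[k-2] = [-0.5000-0.8660i, -0.5000+0.8660i, 1]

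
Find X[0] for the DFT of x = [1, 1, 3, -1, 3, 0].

X[0] = Σ(n=0 to 5) x[n] · ω_6^0 = Σ x[n]
= (1) + (1) + (3) + (-1) + (3) + (0)

X[0] = 7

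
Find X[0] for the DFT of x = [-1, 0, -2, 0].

X[0] = Σ(n=0 to 3) x[n] · ω_4^0 = Σ x[n]
= (-1) + (0) + (-2) + (0)

X[0] = -3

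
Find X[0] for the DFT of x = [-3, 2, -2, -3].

X[0] = Σ(n=0 to 3) x[n] · ω_4^0 = Σ x[n]
= (-3) + (2) + (-2) + (-3)

X[0] = -6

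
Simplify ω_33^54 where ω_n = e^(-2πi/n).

Since ω_33^33 = 1, powers reduce modulo 33.
54 mod 33 = 21
So ω_33^54 = ω_33^21 = e^(-2πi·21/33)

ω_33^54 = ω_33^21 = -0.6549+0.7557i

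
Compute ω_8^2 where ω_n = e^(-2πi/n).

ω_8^2 = e^(-2πi·2/8)
= cos(-2π·2/8) + i·sin(-2π·2/8)
= cos(-4π/8) + i·sin(-4π/8)

ω_8^2 = cos(-4π/8) + i·sin(-4π/8) = -1i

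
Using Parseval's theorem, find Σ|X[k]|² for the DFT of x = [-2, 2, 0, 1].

Parseval: Σ|x[n]|² = (1/N)Σ|X[k]|², so Σ|X[k]|² = N·Σ|x[n]|² = 4·9.0000

Σ|X[k]|² = N·Σ|x[n]|² = 4·9.0000 = 36.0000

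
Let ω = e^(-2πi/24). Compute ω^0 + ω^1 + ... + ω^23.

Sum of all nth roots of unity equals 0 for n > 1 (geometric series with r ≠ 1).

0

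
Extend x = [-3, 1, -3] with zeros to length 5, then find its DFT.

Original 3-point DFT: [-5, -2.0000-3.4641i, -2.0000+3.4641i]
Zero-padded 5-point DFT provides frequency interpolation.

DFT_5([x, 0, ...]) = [-5, -0.2639+0.8123i, -4.7361-3.4410i, -4.7361+3.4410i, -0.2639-0.8123i]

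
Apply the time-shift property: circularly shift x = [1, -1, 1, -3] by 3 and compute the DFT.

Time shift by 3: X_shifted[k] = ω_4^(3k) · X[k]
Shifted x = [-1, 1, -3, 1]

DFT(x[n-3]) = [-2, 2, -6, 2]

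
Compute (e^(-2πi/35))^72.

Since ω_35^35 = 1, powers reduce modulo 35.
72 mod 35 = 2
So ω_35^72 = ω_35^2 = e^(-2πi·2/35)

ω_35^72 = ω_35^2 = 0.9362-0.3514i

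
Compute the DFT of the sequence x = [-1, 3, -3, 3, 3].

X[k] = Σ(n=0 to 4) x[n] · ω_5^(nk)
where ω_5 = e^(-2πi/5)

Computing each X[k]:
X[0] = 5
X[1] = 0.8541+3.5267i
X[2] = -5.8541-5.7063i
X[3] = -5.8541+5.7063i
X[4] = 0.8541-3.5267i

X = [5, 0.8541+3.5267i, -5.8541-5.7063i, -5.8541+5.7063i, 0.8541-3.5267i]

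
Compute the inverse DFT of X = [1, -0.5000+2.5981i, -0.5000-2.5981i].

x[n] = (1/3) Σ(k=0 to 2) X[k] · e^(2πikn/3)

Computing each x[n]:
x[0] = 0
x[1] = -1
x[2] = 2

x = [0, -1, 2]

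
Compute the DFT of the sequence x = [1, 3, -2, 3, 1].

X[k] = Σ(n=0 to 4) x[n] · ω_5^(nk)
where ω_5 = e^(-2πi/5)

Computing each X[k]:
X[0] = 6
X[1] = 1.4271+1.0368i
X[2] = -1.9271-5.9309i
X[3] = -1.9271+5.9309i
X[4] = 1.4271-1.0368i

X = [6, 1.4271+1.0368i, -1.9271-5.9309i, -1.9271+5.9309i, 1.4271-1.0368i]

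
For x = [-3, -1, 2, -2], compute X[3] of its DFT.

X[3] = Σ(n=0 to 3) x[n] · ω_4^(3n) where ω_4 = e^(-2πi/4)
= (-3)·ω_4^0 + (-1)·ω_4^3 + (2)·ω_4^6 + (-2)·ω_4^9

X[3] = -5+1i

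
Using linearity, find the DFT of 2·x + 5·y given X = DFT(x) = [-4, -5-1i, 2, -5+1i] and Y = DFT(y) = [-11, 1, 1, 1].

By linearity: DFT(2x + 5y) = 2·DFT(x) + 5·DFT(y)
= 2·[-4, -5-1i, 2, -5+1i] + 5·[-11, 1, 1, 1]

Computing element-wise:
Z[0] = 2·(-4) + 5·(-11) = -63
Z[1] = 2·(-5-1i) + 5·(1) = -5-2i
Z[2] = 2·(2) + 5·(1) = 9
Z[3] = 2·(-5+1i) + 5·(1) = -5+2i

DFT(2x + 5y) = 2·X + 5·Y = [-63, -5-2i, 9, -5+2i]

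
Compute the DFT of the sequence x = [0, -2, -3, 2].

X[k] = Σ(n=0 to 3) x[n] · ω_4^(nk)
where ω_4 = e^(-2πi/4)

Computing each X[k]:
X[0] = -3
X[1] = 3+4i
X[2] = -3
X[3] = 3-4i

X = [-3, 3+4i, -3, 3-4i]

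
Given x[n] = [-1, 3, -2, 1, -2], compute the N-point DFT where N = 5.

X[k] = Σ(n=0 to 4) x[n] · ω_5^(nk)
where ω_5 = e^(-2πi/5)

Computing each X[k]:
X[0] = -1
X[1] = 0.1180-2.9919i
X[2] = -2.1180-5.7921i
X[3] = -2.1180+5.7921i
X[4] = 0.1180+2.9919i

X = [-1, 0.1180-2.9919i, -2.1180-5.7921i, -2.1180+5.7921i, 0.1180+2.9919i]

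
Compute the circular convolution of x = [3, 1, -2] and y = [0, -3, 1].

(x ⊛ y)[n] = Σ(m=0 to 2) x[m] · y[(n-m) mod 3]

Computing each output sample:
(x ⊛ y)[0] = 7
(x ⊛ y)[1] = -11
(x ⊛ y)[2] = 0

x ⊛ y = [7, -11, 0]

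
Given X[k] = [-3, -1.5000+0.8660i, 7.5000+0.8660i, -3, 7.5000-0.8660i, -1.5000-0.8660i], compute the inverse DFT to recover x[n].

x[n] = (1/6) Σ(k=0 to 5) X[k] · e^(2πikn/6)

Computing each x[n]:
x[0] = 1
x[1] = -2
x[2] = -2
x[3] = 3
x[4] = -2
x[5] = -1

x = [1, -2, -2, 3, -2, -1]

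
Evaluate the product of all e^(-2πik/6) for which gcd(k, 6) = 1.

The primitive 6th roots of unity are ω_6^k for k coprime to 6: k ∈ {1, 5}
Their product equals the constant term of the cyclotomic polynomial Φ_6(x) up to sign.
For n ≥ 3, the product of all primitive nth roots of unity is 1. (For n=1 it is 1; for n=2 it is -1.)

1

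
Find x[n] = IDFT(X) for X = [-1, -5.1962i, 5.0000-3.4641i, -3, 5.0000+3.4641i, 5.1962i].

x[n] = (1/6) Σ(k=0 to 5) X[k] · e^(2πikn/6)

Computing each x[n]:
x[0] = 1
x[1] = 2
x[2] = -1
x[3] = 2
x[4] = -2
x[5] = -3

x = [1, 2, -1, 2, -2, -3]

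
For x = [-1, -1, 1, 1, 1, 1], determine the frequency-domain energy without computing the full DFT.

Parseval: Σ|x[n]|² = (1/N)Σ|X[k]|², so Σ|X[k]|² = N·Σ|x[n]|² = 6·6.0000

Σ|X[k]|² = N·Σ|x[n]|² = 6·6.0000 = 36.0000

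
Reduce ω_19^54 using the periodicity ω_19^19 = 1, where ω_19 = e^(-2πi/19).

Since ω_19^19 = 1, powers reduce modulo 19.
54 mod 19 = 16
So ω_19^54 = ω_19^16 = e^(-2πi·16/19)

ω_19^54 = ω_19^16 = 0.5469+0.8372i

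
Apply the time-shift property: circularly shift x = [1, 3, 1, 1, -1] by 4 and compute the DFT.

Time shift by 4: X_shifted[k] = ω_5^(4k) · X[k]
Shifted x = [3, 1, 1, -1, 1]

DFT(x[n-4]) = [5, 3.6180-1.1756i, 1.3820+1.9021i, 1.3820-1.9021i, 3.6180+1.1756i]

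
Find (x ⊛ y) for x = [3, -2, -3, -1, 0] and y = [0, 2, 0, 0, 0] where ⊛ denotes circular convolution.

(x ⊛ y)[n] = Σ(m=0 to 4) x[m] · y[(n-m) mod 5]

Computing each output sample:
(x ⊛ y)[0] = 0
(x ⊛ y)[1] = 6
(x ⊛ y)[2] = -4
(x ⊛ y)[3] = -6
(x ⊛ y)[4] = -2

x ⊛ y = [0, 6, -4, -6, -2]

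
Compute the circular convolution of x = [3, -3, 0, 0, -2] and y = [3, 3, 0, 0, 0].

(x ⊛ y)[n] = Σ(m=0 to 4) x[m] · y[(n-m) mod 5]

Computing each output sample:
(x ⊛ y)[0] = 3
(x ⊛ y)[1] = 0
(x ⊛ y)[2] = -9
(x ⊛ y)[3] = 0
(x ⊛ y)[4] = -6

x ⊛ y = [3, 0, -9, 0, -6]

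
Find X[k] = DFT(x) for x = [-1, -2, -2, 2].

X[k] = Σ(n=0 to 3) x[n] · ω_4^(nk)
where ω_4 = e^(-2πi/4)

Computing each X[k]:
X[0] = -3
X[1] = 1+4i
X[2] = -3
X[3] = 1-4i

X = [-3, 1+4i, -3, 1-4i]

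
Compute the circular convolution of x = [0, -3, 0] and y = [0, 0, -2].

(x ⊛ y)[n] = Σ(m=0 to 2) x[m] · y[(n-m) mod 3]

Computing each output sample:
(x ⊛ y)[0] = 6
(x ⊛ y)[1] = 0
(x ⊛ y)[2] = 0

x ⊛ y = [6, 0, 0]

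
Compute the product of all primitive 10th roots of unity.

The primitive 10th roots of unity are ω_10^k for k coprime to 10: k ∈ {1, 3, 7, 9}
Their product equals the constant term of the cyclotomic polynomial Φ_10(x) up to sign.
For n ≥ 3, the product of all primitive nth roots of unity is 1. (For n=1 it is 1; for n=2 it is -1.)

1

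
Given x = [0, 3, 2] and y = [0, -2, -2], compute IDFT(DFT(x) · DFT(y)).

(x ⊛ y)[n] = Σ(m=0 to 2) x[m] · y[(n-m) mod 3]

Computing each output sample:
(x ⊛ y)[0] = -10
(x ⊛ y)[1] = -4
(x ⊛ y)[2] = -6

x ⊛ y = [-10, -4, -6]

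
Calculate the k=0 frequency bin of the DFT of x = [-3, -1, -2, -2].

X[0] = Σ(n=0 to 3) x[n] · ω_4^0 = Σ x[n]
= (-3) + (-1) + (-2) + (-2)

X[0] = -8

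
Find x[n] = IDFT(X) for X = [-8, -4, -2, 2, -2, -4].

x[n] = (1/6) Σ(k=0 to 5) X[k] · e^(2πikn/6)

Computing each x[n]:
x[0] = -3
x[1] = -2
x[2] = 0
x[3] = -1
x[4] = 0
x[5] = -2

x = [-3, -2, 0, -1, 0, -2]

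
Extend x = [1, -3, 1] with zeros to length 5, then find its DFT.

Original 3-point DFT: [-1, 2.0000+3.4641i, 2.0000-3.4641i]
Zero-padded 5-point DFT provides frequency interpolation.

DFT_5([x, 0, ...]) = [-1, -0.7361+2.2654i, 3.7361+2.7144i, 3.7361-2.7144i, -0.7361-2.2654i]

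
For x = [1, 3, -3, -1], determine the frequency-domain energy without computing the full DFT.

Parseval: Σ|x[n]|² = (1/N)Σ|X[k]|², so Σ|X[k]|² = N·Σ|x[n]|² = 4·20.0000

Σ|X[k]|² = N·Σ|x[n]|² = 4·20.0000 = 80.0000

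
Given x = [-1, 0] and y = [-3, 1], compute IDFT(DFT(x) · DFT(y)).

(x ⊛ y)[n] = Σ(m=0 to 1) x[m] · y[(n-m) mod 2]

Computing each output sample:
(x ⊛ y)[0] = 3
(x ⊛ y)[1] = -1

x ⊛ y = [3, -1]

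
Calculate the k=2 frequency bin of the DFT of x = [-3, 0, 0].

X[2] = Σ(n=0 to 2) x[n] · ω_3^(2n) where ω_3 = e^(-2πi/3)
= (-3)·ω_3^0 + (0)·ω_3^2 + (0)·ω_3^4

X[2] = -3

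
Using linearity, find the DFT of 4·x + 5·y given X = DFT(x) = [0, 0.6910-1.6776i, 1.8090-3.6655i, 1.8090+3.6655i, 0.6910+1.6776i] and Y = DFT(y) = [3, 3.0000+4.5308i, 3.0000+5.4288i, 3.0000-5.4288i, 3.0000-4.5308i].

By linearity: DFT(4x + 5y) = 4·DFT(x) + 5·DFT(y)
= 4·[0, 0.6910-1.6776i, 1.8090-3.6655i, 1.8090+3.6655i, 0.6910+1.6776i] + 5·[3, 3.0000+4.5308i, 3.0000+5.4288i, 3.0000-5.4288i, 3.0000-4.5308i]

Computing element-wise:
Z[0] = 4·(0) + 5·(3) = 15
Z[1] = 4·(0.6910-1.6776i) + 5·(3.0000+4.5308i) = 17.7640+15.9436i
Z[2] = 4·(1.8090-3.6655i) + 5·(3.0000+5.4288i) = 22.2360+12.4820i
Z[3] = 4·(1.8090+3.6655i) + 5·(3.0000-5.4288i) = 22.2360-12.4820i
Z[4] = 4·(0.6910+1.6776i) + 5·(3.0000-4.5308i) = 17.7640-15.9436i

DFT(4x + 5y) = 4·X + 5·Y = [15, 17.7640+15.9436i, 22.2360+12.4820i, 22.2360-12.4820i, 17.7640-15.9436i]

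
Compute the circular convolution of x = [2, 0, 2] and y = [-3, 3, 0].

(x ⊛ y)[n] = Σ(m=0 to 2) x[m] · y[(n-m) mod 3]

Computing each output sample:
(x ⊛ y)[0] = 0
(x ⊛ y)[1] = 6
(x ⊛ y)[2] = -6

x ⊛ y = [0, 6, -6]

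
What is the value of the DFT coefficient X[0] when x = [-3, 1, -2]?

X[0] = Σ(n=0 to 2) x[n] · ω_3^0 = Σ x[n]
= (-3) + (1) + (-2)

X[0] = -4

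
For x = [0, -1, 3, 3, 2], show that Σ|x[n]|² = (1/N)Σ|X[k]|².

Time domain:
Σ|x[n]|² = |0|² + |-1|² + |3|² + |3|² + |2|² = 23.0000

Frequency domain:
(1/5)Σ|X[k]|² = (1/5)(|7|² + |-4.5451+2.8532i|² + |1.0451+1.7634i|² + |1.0451-1.7634i|² + |-4.5451-2.8532i|²) = (1/5)·115.0000 = 23.0000

Both sides agree, confirming Parseval's theorem.

Σ|x[n]|² = (1/N)Σ|X[k]|² = 23.0000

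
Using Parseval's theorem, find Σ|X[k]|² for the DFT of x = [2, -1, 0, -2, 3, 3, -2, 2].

Parseval: Σ|x[n]|² = (1/N)Σ|X[k]|², so Σ|X[k]|² = N·Σ|x[n]|² = 8·35.0000

Σ|X[k]|² = N·Σ|x[n]|² = 8·35.0000 = 280.0000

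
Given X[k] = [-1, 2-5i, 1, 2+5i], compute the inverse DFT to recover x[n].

x[n] = (1/4) Σ(k=0 to 3) X[k] · e^(2πikn/4)

Computing each x[n]:
x[0] = 1
x[1] = 2
x[2] = -1
x[3] = -3

x = [1, 2, -1, -3]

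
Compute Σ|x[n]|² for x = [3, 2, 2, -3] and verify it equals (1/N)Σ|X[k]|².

Time domain:
Σ|x[n]|² = |3|² + |2|² + |2|² + |-3|² = 26.0000

Frequency domain:
(1/4)Σ|X[k]|² = (1/4)(|4|² + |1-5i|² + |6|² + |1+5i|²) = (1/4)·104.0000 = 26.0000

Both sides agree, confirming Parseval's theorem.

Σ|x[n]|² = (1/N)Σ|X[k]|² = 26.0000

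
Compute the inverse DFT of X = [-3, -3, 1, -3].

x[n] = (1/4) Σ(k=0 to 3) X[k] · e^(2πikn/4)

Computing each x[n]:
x[0] = -2
x[1] = -1
x[2] = 1
x[3] = -1

x = [-2, -1, 1, -1]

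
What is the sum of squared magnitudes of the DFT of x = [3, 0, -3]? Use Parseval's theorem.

Parseval: Σ|x[n]|² = (1/N)Σ|X[k]|², so Σ|X[k]|² = N·Σ|x[n]|² = 3·18.0000

Σ|X[k]|² = N·Σ|x[n]|² = 3·18.0000 = 54.0000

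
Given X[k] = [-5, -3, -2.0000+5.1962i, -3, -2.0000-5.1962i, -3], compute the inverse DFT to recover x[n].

x[n] = (1/6) Σ(k=0 to 5) X[k] · e^(2πikn/6)

Computing each x[n]:
x[0] = -3
x[1] = -2
x[2] = 1
x[3] = 0
x[4] = -2
x[5] = 1

x = [-3, -2, 1, 0, -2, 1]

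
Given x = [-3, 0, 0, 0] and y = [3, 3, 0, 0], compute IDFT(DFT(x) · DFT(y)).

(x ⊛ y)[n] = Σ(m=0 to 3) x[m] · y[(n-m) mod 4]

Computing each output sample:
(x ⊛ y)[0] = -9
(x ⊛ y)[1] = -9
(x ⊛ y)[2] = 0
(x ⊛ y)[3] = 0

x ⊛ y = [-9, -9, 0, 0]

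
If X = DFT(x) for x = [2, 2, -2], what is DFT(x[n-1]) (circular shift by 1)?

Time shift by 1: X_shifted[k] = ω_3^(1k) · X[k]
Shifted x = [-2, 2, 2]

DFT(x[n-1]) = [2, -4, -4]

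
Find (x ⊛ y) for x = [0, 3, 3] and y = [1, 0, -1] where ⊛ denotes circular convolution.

(x ⊛ y)[n] = Σ(m=0 to 2) x[m] · y[(n-m) mod 3]

Computing each output sample:
(x ⊛ y)[0] = -3
(x ⊛ y)[1] = 0
(x ⊛ y)[2] = 3

x ⊛ y = [-3, 0, 3]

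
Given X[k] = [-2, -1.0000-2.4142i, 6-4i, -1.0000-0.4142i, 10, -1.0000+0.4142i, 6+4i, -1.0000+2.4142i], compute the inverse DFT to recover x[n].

x[n] = (1/8) Σ(k=0 to 7) X[k] · e^(2πikn/8)

Computing each x[n]:
x[0] = 2
x[1] = 0
x[2] = 0
x[3] = -2
x[4] = 3
x[5] = -1
x[6] = -1
x[7] = -3

x = [2, 0, 0, -2, 3, -1, -1, -3]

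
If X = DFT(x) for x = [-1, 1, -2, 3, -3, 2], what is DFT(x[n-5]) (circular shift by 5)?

Time shift by 5: X_shifted[k] = ω_6^(5k) · X[k]
Shifted x = [1, -2, 3, -3, 2, -1]

DFT(x[n-5]) = [0, 0, -3.0000+1.7321i, 12, -3.0000-1.7321i, 0]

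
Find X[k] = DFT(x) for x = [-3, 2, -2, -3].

X[k] = Σ(n=0 to 3) x[n] · ω_4^(nk)
where ω_4 = e^(-2πi/4)

Computing each X[k]:
X[0] = -6
X[1] = -1-5i
X[2] = -4
X[3] = -1+5i

X = [-6, -1-5i, -4, -1+5i]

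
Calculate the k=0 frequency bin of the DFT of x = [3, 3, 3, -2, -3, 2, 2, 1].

X[0] = Σ(n=0 to 7) x[n] · ω_8^0 = Σ x[n]
= (3) + (3) + (3) + (-2) + (-3) + (2) + (2) + (1)

X[0] = 9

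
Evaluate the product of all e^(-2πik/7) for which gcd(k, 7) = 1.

The primitive 7th roots of unity are ω_7^k for k coprime to 7: k ∈ {1, 2, 3, 4, 5, 6}
Their product equals the constant term of the cyclotomic polynomial Φ_7(x) up to sign.
For n ≥ 3, the product of all primitive nth roots of unity is 1. (For n=1 it is 1; for n=2 it is -1.)

1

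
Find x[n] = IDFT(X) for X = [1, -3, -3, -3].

x[n] = (1/4) Σ(k=0 to 3) X[k] · e^(2πikn/4)

Computing each x[n]:
x[0] = -2
x[1] = 1
x[2] = 1
x[3] = 1

x = [-2, 1, 1, 1]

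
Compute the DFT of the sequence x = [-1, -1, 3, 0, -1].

X[k] = Σ(n=0 to 4) x[n] · ω_5^(nk)
where ω_5 = e^(-2πi/5)

Computing each X[k]:
X[0] = 0
X[1] = -4.0451-1.7634i
X[2] = 1.5451+2.8532i
X[3] = 1.5451-2.8532i
X[4] = -4.0451+1.7634i

X = [0, -4.0451-1.7634i, 1.5451+2.8532i, 1.5451-2.8532i, -4.0451+1.7634i]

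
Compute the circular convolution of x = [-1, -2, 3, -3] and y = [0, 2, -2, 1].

(x ⊛ y)[n] = Σ(m=0 to 3) x[m] · y[(n-m) mod 4]

Computing each output sample:
(x ⊛ y)[0] = -14
(x ⊛ y)[1] = 7
(x ⊛ y)[2] = -5
(x ⊛ y)[3] = 9

x ⊛ y = [-14, 7, -5, 9]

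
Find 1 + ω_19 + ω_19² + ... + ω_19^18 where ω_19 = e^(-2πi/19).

Sum of all nth roots of unity equals 0 for n > 1 (geometric series with r ≠ 1).

0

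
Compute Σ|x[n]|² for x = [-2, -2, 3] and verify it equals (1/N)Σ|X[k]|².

Time domain:
Σ|x[n]|² = |-2|² + |-2|² + |3|² = 17.0000

Frequency domain:
(1/3)Σ|X[k]|² = (1/3)(|-1|² + |-2.5000+4.3301i|² + |-2.5000-4.3301i|²) = (1/3)·51.0000 = 17.0000

Both sides agree, confirming Parseval's theorem.

Σ|x[n]|² = (1/N)Σ|X[k]|² = 17.0000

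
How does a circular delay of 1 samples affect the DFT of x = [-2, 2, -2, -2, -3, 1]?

Time shift by 1: X_shifted[k] = ω_6^(1k) · X[k]
Shifted x = [1, -2, 2, -2, -2, -3]

DFT(x[n-1]) = [-6, 0.5000-4.3301i, 1.5000+2.5981i, 8, 1.5000-2.5981i, 0.5000+4.3301i]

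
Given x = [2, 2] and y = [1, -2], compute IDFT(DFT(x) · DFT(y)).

(x ⊛ y)[n] = Σ(m=0 to 1) x[m] · y[(n-m) mod 2]

Computing each output sample:
(x ⊛ y)[0] = -2
(x ⊛ y)[1] = -2

x ⊛ y = [-2, -2]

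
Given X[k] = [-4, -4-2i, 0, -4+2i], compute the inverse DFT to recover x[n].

x[n] = (1/4) Σ(k=0 to 3) X[k] · e^(2πikn/4)

Computing each x[n]:
x[0] = -3
x[1] = 0
x[2] = 1
x[3] = -2

x = [-3, 0, 1, -2]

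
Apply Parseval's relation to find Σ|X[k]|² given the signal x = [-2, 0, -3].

Parseval: Σ|x[n]|² = (1/N)Σ|X[k]|², so Σ|X[k]|² = N·Σ|x[n]|² = 3·13.0000

Σ|X[k]|² = N·Σ|x[n]|² = 3·13.0000 = 39.0000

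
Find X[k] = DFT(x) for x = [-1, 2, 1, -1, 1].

X[k] = Σ(n=0 to 4) x[n] · ω_5^(nk)
where ω_5 = e^(-2πi/5)

Computing each X[k]:
X[0] = 2
X[1] = -0.0729-2.1266i
X[2] = -3.4271+1.3143i
X[3] = -3.4271-1.3143i
X[4] = -0.0729+2.1266i

X = [2, -0.0729-2.1266i, -3.4271+1.3143i, -3.4271-1.3143i, -0.0729+2.1266i]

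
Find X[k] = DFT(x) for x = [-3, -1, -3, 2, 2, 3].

X[k] = Σ(n=0 to 5) x[n] · ω_6^(nk)
where ω_6 = e^(-2πi/6)

Computing each X[k]:
X[0] = 0
X[1] = -3.5000+7.7942i
X[2] = -1.5000-0.8660i
X[3] = -8
X[4] = -1.5000+0.8660i
X[5] = -3.5000-7.7942i

X = [0, -3.5000+7.7942i, -1.5000-0.8660i, -8, -1.5000+0.8660i, -3.5000-7.7942i]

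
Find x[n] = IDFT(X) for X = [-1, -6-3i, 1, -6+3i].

x[n] = (1/4) Σ(k=0 to 3) X[k] · e^(2πikn/4)

Computing each x[n]:
x[0] = -3
x[1] = 1
x[2] = 3
x[3] = -2

x = [-3, 1, 3, -2]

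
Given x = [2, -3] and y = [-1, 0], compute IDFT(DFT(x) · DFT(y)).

(x ⊛ y)[n] = Σ(m=0 to 1) x[m] · y[(n-m) mod 2]

Computing each output sample:
(x ⊛ y)[0] = -2
(x ⊛ y)[1] = 3

x ⊛ y = [-2, 3]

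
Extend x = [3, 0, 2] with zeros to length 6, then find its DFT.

Original 3-point DFT: [5, 2.0000+1.7321i, 2.0000-1.7321i]
Zero-padded 6-point DFT provides frequency interpolation.

DFT_6([x, 0, ...]) = [5, 2.0000-1.7321i, 2.0000+1.7321i, 5, 2.0000-1.7321i, 2.0000+1.7321i]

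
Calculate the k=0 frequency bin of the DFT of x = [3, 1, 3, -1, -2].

X[0] = Σ(n=0 to 4) x[n] · ω_5^0 = Σ x[n]
= (3) + (1) + (3) + (-1) + (-2)

X[0] = 4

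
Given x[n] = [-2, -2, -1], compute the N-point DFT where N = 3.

X[k] = Σ(n=0 to 2) x[n] · ω_3^(nk)
where ω_3 = e^(-2πi/3)

Computing each X[k]:
X[0] = -5
X[1] = -0.5000+0.8660i
X[2] = -0.5000-0.8660i

X = [-5, -0.5000+0.8660i, -0.5000-0.8660i]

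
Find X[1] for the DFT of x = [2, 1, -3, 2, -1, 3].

X[1] = Σ(n=0 to 5) x[n] · ω_6^(1n) where ω_6 = e^(-2πi/6)
= (2)·ω_6^0 + (1)·ω_6^1 + (-3)·ω_6^2 + (2)·ω_6^3 + (-1)·ω_6^4 + (3)·ω_6^5

X[1] = 4.0000+3.4641i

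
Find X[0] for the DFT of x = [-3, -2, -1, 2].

X[0] = Σ(n=0 to 3) x[n] · ω_4^0 = Σ x[n]
= (-3) + (-2) + (-1) + (2)

X[0] = -4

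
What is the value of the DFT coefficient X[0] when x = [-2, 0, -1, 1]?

X[0] = Σ(n=0 to 3) x[n] · ω_4^0 = Σ x[n]
= (-2) + (0) + (-1) + (1)

X[0] = -2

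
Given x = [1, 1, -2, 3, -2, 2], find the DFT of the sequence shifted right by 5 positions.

Time shift by 5: X_shifted[k] = ω_6^(5k) · X[k]
Shifted x = [1, -2, 3, -2, 2, 1]

DFT(x[n-5]) = [3, 1.7321i, -3.0000+3.4641i, 9, -3.0000-3.4641i, -1.7321i]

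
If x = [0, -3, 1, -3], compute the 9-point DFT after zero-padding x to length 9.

Original 4-point DFT: [-5, -1, 7, -1]
Zero-padded 9-point DFT provides frequency interpolation.

DFT_9([x, 0, ...]) = [-5, -0.6245+3.5416i, 0.0394+0.0143i, -2.0000+3.4641i, 5.0851+4.2669i, 5.0851-4.2669i, -2.0000-3.4641i, 0.0394-0.0143i, -0.6245-3.5416i]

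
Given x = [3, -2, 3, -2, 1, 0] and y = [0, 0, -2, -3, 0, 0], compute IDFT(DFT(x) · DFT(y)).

(x ⊛ y)[n] = Σ(m=0 to 5) x[m] · y[(n-m) mod 6]

Computing each output sample:
(x ⊛ y)[0] = 4
(x ⊛ y)[1] = -3
(x ⊛ y)[2] = -6
(x ⊛ y)[3] = -5
(x ⊛ y)[4] = 0
(x ⊛ y)[5] = -5

x ⊛ y = [4, -3, -6, -5, 0, -5]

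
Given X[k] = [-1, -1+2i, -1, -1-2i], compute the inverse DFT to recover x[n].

x[n] = (1/4) Σ(k=0 to 3) X[k] · e^(2πikn/4)

Computing each x[n]:
x[0] = -1
x[1] = -1
x[2] = 0
x[3] = 1

x = [-1, -1, 0, 1]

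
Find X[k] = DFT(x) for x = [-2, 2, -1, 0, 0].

X[k] = Σ(n=0 to 4) x[n] · ω_5^(nk)
where ω_5 = e^(-2πi/5)

Computing each X[k]:
X[0] = -1
X[1] = -0.5729-1.3143i
X[2] = -3.9271-2.1266i
X[3] = -3.9271+2.1266i
X[4] = -0.5729+1.3143i

X = [-1, -0.5729-1.3143i, -3.9271-2.1266i, -3.9271+2.1266i, -0.5729+1.3143i]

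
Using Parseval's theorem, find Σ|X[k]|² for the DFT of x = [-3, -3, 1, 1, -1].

Parseval: Σ|x[n]|² = (1/N)Σ|X[k]|², so Σ|X[k]|² = N·Σ|x[n]|² = 5·21.0000

Σ|X[k]|² = N·Σ|x[n]|² = 5·21.0000 = 105.0000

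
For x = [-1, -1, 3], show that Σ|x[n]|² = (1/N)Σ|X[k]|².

Time domain:
Σ|x[n]|² = |-1|² + |-1|² + |3|² = 11.0000

Frequency domain:
(1/3)Σ|X[k]|² = (1/3)(|1|² + |-2.0000+3.4641i|² + |-2.0000-3.4641i|²) = (1/3)·33.0000 = 11.0000

Both sides agree, confirming Parseval's theorem.

Σ|x[n]|² = (1/N)Σ|X[k]|² = 11.0000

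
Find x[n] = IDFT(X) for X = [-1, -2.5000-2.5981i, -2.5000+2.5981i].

x[n] = (1/3) Σ(k=0 to 2) X[k] · e^(2πikn/3)

Computing each x[n]:
x[0] = -2
x[1] = 2
x[2] = -1

x = [-2, 2, -1]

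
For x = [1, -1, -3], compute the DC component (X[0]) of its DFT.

X[0] = Σ(n=0 to 2) x[n] · ω_3^0 = Σ x[n]
= (1) + (-1) + (-3)

X[0] = -3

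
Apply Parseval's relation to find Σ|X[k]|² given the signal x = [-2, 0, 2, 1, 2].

Parseval: Σ|x[n]|² = (1/N)Σ|X[k]|², so Σ|X[k]|² = N·Σ|x[n]|² = 5·13.0000

Σ|X[k]|² = N·Σ|x[n]|² = 5·13.0000 = 65.0000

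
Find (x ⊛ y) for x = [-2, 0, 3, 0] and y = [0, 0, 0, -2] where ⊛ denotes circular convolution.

(x ⊛ y)[n] = Σ(m=0 to 3) x[m] · y[(n-m) mod 4]

Computing each output sample:
(x ⊛ y)[0] = 0
(x ⊛ y)[1] = -6
(x ⊛ y)[2] = 0
(x ⊛ y)[3] = 4

x ⊛ y = [0, -6, 0, 4]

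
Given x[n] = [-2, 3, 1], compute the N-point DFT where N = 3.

X[k] = Σ(n=0 to 2) x[n] · ω_3^(nk)
where ω_3 = e^(-2πi/3)

Computing each X[k]:
X[0] = 2
X[1] = -4.0000-1.7321i
X[2] = -4.0000+1.7321i

X = [2, -4.0000-1.7321i, -4.0000+1.7321i]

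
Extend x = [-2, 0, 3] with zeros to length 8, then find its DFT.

Original 3-point DFT: [1, -3.5000+2.5981i, -3.5000-2.5981i]
Zero-padded 8-point DFT provides frequency interpolation.

DFT_8([x, 0, ...]) = [1, -2-3i, -5, -2+3i, 1, -2-3i, -5, -2+3i]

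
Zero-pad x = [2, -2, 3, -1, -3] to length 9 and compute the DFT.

Original 5-point DFT: [-1, -1.1631-3.3022i, 6.6631+3.2164i, 6.6631-3.2164i, -1.1631+3.3022i]
Zero-padded 9-point DFT provides frequency interpolation.

DFT_9([x, 0, ...]) = [-1, 4.3079+0.2232i, -2.9645-1.8508i, 2.0000+6.9282i, 6.1566+0.5240i, 6.1566-0.5240i, 2.0000-6.9282i, -2.9645+1.8508i, 4.3079-0.2232i]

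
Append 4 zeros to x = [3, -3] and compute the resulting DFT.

Original 2-point DFT: [0, 6]
Zero-padded 6-point DFT provides frequency interpolation.

DFT_6([x, 0, ...]) = [0, 1.5000+2.5981i, 4.5000+2.5981i, 6, 4.5000-2.5981i, 1.5000-2.5981i]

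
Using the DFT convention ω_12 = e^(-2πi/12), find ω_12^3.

ω_12^3 = e^(-2πi·3/12)
= cos(-2π·3/12) + i·sin(-2π·3/12)
= cos(-6π/12) + i·sin(-6π/12)

ω_12^3 = cos(-6π/12) + i·sin(-6π/12) = -1i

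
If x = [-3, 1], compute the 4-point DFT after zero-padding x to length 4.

Original 2-point DFT: [-2, -4]
Zero-padded 4-point DFT provides frequency interpolation.

DFT_4([x, 0, ...]) = [-2, -3-1i, -4, -3+1i]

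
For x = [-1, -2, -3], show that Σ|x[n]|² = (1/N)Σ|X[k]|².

Time domain:
Σ|x[n]|² = |-1|² + |-2|² + |-3|² = 14.0000

Frequency domain:
(1/3)Σ|X[k]|² = (1/3)(|-6|² + |1.5000-0.8660i|² + |1.5000+0.8660i|²) = (1/3)·42.0000 = 14.0000

Both sides agree, confirming Parseval's theorem.

Σ|x[n]|² = (1/N)Σ|X[k]|² = 14.0000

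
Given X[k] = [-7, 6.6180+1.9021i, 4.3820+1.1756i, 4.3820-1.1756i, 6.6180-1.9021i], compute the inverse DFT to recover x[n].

x[n] = (1/5) Σ(k=0 to 4) X[k] · e^(2πikn/5)

Computing each x[n]:
x[0] = 3
x[1] = -3
x[2] = -3
x[3] = -3
x[4] = -1

x = [3, -3, -3, -3, -1]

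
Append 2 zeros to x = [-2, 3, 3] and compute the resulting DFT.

Original 3-point DFT: [4, -5, -5]
Zero-padded 5-point DFT provides frequency interpolation.

DFT_5([x, 0, ...]) = [4, -3.5000-4.6165i, -3.5000+1.0898i, -3.5000-1.0898i, -3.5000+4.6165i]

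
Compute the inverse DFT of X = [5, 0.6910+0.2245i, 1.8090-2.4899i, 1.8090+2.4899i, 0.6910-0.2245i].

x[n] = (1/5) Σ(k=0 to 4) X[k] · e^(2πikn/5)

Computing each x[n]:
x[0] = 2
x[1] = 1
x[2] = 0
x[3] = 2
x[4] = 0

x = [2, 1, 0, 2, 0]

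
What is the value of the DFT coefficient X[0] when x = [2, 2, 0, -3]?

X[0] = Σ(n=0 to 3) x[n] · ω_4^0 = Σ x[n]
= (2) + (2) + (0) + (-3)

X[0] = 1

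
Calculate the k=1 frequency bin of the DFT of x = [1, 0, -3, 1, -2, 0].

X[1] = Σ(n=0 to 5) x[n] · ω_6^(1n) where ω_6 = e^(-2πi/6)
= (1)·ω_6^0 + (0)·ω_6^1 + (-3)·ω_6^2 + (1)·ω_6^3 + (-2)·ω_6^4 + (0)·ω_6^5

X[1] = 2.5000+0.8660i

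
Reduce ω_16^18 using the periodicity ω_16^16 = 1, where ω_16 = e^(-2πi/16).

Since ω_16^16 = 1, powers reduce modulo 16.
18 mod 16 = 2
So ω_16^18 = ω_16^2 = e^(-2πi·2/16)

ω_16^18 = ω_16^2 = 0.7071-0.7071i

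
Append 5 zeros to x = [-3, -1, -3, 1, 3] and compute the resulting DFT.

Original 5-point DFT: [-3, -0.7639+6.1554i, -5.2361-1.4531i, -5.2361+1.4531i, -0.7639-6.1554i]
Zero-padded 10-point DFT provides frequency interpolation.

DFT_10([x, 0, ...]) = [-3, -7.4721+0.7265i, -0.7639+6.1554i, 1.4721-3.0777i, -5.2361-1.4531i, -3, -5.2361+1.4531i, 1.4721+3.0777i, -0.7639-6.1554i, -7.4721-0.7265i]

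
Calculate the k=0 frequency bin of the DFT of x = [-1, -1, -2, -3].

X[0] = Σ(n=0 to 3) x[n] · ω_4^0 = Σ x[n]
= (-1) + (-1) + (-2) + (-3)

X[0] = -7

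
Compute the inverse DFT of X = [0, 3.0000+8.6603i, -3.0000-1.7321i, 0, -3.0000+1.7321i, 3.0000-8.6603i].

x[n] = (1/6) Σ(k=0 to 5) X[k] · e^(2πikn/6)

Computing each x[n]:
x[0] = 0
x[1] = -1
x[2] = -3
x[3] = -2
x[4] = 3
x[5] = 3

x = [0, -1, -3, -2, 3, 3]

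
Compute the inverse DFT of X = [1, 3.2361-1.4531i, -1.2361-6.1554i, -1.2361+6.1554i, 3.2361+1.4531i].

x[n] = (1/5) Σ(k=0 to 4) X[k] · e^(2πikn/5)

Computing each x[n]:
x[0] = 1
x[1] = 3
x[2] = -3
x[3] = 1
x[4] = -1

x = [1, 3, -3, 1, -1]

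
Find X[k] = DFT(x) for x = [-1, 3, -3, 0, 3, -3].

X[k] = Σ(n=0 to 5) x[n] · ω_6^(nk)
where ω_6 = e^(-2πi/6)

Computing each X[k]:
X[0] = -1
X[1] = -1
X[2] = -1.0000-10.3923i
X[3] = -1
X[4] = -1.0000+10.3923i
X[5] = -1

X = [-1, -1, -1.0000-10.3923i, -1, -1.0000+10.3923i, -1]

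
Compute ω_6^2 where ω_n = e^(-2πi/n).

ω_6^2 = e^(-2πi·2/6)
= cos(-2π·2/6) + i·sin(-2π·2/6)
= cos(-4π/6) + i·sin(-4π/6)

ω_6^2 = cos(-4π/6) + i·sin(-4π/6) = -0.5000-0.8660i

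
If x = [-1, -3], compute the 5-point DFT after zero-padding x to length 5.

Original 2-point DFT: [-4, 2]
Zero-padded 5-point DFT provides frequency interpolation.

DFT_5([x, 0, ...]) = [-4, -1.9271+2.8532i, 1.4271+1.7634i, 1.4271-1.7634i, -1.9271-2.8532i]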